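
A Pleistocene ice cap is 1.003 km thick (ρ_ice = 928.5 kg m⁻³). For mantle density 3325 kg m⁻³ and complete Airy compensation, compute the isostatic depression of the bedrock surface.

0.28 km

Balancing pressure at the compensation depth: the ice load ρ_ice t is balanced by mantle displaced below, ρ_m s.
s = t ρ_ice / ρ_m = 1.003 km × 928.5/3325 = 0.28 km.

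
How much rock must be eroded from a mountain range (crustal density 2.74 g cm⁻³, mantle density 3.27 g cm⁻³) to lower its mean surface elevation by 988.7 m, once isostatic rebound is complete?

6100 m

Net drop Δ = e − u = e − e ρ_c/ρ_m = e (ρ_m − ρ_c)/ρ_m.
e = Δ ρ_m/(ρ_m − ρ_c) = 988.7 m × 3.27/0.53 = 6100 m.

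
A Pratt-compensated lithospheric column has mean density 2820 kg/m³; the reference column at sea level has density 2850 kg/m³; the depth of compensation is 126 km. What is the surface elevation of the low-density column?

ρ_ref D = ρ (D + h) → h = D (ρ_ref − ρ)/ρ.
h = 126 km × (2850 − 2820)/2820 = 1.34 km.

1.34 km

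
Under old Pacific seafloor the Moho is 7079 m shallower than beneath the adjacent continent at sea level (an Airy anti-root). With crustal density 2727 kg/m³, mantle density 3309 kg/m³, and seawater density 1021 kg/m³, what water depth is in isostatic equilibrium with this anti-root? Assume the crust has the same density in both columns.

2410 m

Replacing a thickness d of crust by seawater at the top must be balanced by replacing crust with mantle at the base: d (ρ_c − ρ_w) = a (ρ_m − ρ_c).
d = a (ρ_m − ρ_c)/(ρ_c − ρ_w) = 7079 m × 582/1706 = 2410 m.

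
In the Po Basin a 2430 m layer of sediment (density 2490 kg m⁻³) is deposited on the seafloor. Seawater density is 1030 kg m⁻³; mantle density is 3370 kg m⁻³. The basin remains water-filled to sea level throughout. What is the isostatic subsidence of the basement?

1520 m

Submarine loading: the sediment displaces seawater, and the subsidence is in turn flooded, so s (ρ_m − ρ_w) = t (ρ_sed − ρ_w).
s = 2430 m × (2490 − 1030) / (3370 − 1030) = 1520 m.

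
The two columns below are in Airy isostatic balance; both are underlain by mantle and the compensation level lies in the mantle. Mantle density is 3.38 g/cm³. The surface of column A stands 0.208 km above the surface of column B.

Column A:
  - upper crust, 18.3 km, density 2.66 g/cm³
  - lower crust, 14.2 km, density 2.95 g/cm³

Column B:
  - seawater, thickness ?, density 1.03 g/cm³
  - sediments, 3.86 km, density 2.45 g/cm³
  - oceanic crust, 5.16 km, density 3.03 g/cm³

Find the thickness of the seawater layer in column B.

5.61 km

Take the compensation level at the base of the deeper column (depth z_c below the surface of column A) and equate Σ ρ_i t_i down to z_c; mantle fills any gap and the z_c terms cancel.
Column A: 18.3×2.66 + 14.2×2.95 + (z_c − 32.5)×3.38
Column B: 0.208×0 + x×1.03 + 3.86×2.45 + 5.16×3.03 + (z_c − 0.208 − 9.02 − x)×3.38
The z_c×3.38 term appears on both sides and cancels. Collect the known terms of each column as K = Σ(ρt)_known − 3.38 × (depth of known layers): K_A = 90.568 − 3.38×32.5 = −19.282; K_B = 25.0918 − 3.38×(0.208 + 9.02) = −6.09884.
Balance: K_A = K_B − x×(3.38 − 1.03), so x = (K_B − K_A)/(3.38 − 1.03) = 13.1832/2.35 = 5.61 km.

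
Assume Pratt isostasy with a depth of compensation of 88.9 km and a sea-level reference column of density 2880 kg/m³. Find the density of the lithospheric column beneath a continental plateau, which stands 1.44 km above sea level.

2830 kg/m³

Pratt balance: ρ_ref D = ρ (D + h).
ρ = ρ_ref D/(D + h) = 2880 × 88.9 km/(88.9 km + 1.44 km) = 2830 kg/m³.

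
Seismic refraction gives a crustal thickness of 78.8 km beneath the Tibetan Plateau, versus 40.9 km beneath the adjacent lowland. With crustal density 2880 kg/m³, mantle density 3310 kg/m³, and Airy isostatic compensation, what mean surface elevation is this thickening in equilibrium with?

Excess crust Δ = 78.8 km − 40.9 km = 37.9 km, split between elevation h and root r with h + r = Δ.
Airy balance ρ_c h = (ρ_m − ρ_c) r gives r = h ρ_c/(ρ_m − ρ_c), so h (1 + ρ_c/(ρ_m − ρ_c)) = Δ, i.e. h = Δ (ρ_m − ρ_c)/ρ_m.
h = 37.9 km × 430/3310 = 4.92 km.

4.92 km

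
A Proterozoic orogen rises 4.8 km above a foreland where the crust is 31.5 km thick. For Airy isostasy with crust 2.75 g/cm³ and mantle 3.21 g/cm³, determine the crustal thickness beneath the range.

Root depth r = h ρ_c / (ρ_m − ρ_c) = 4.8 km × 2.75 / 0.46 = 28.7 km.
Total thickness = T + h + r = 31.5 km + 4.8 km + 28.7 km = 65 km.

65 km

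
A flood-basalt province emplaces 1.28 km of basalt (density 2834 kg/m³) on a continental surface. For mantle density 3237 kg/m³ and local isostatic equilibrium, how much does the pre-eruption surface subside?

1.12 km

Subaerial loading: s = t ρ_load / ρ_m.
s = 1.28 km × 2834/3237 = 1.12 km.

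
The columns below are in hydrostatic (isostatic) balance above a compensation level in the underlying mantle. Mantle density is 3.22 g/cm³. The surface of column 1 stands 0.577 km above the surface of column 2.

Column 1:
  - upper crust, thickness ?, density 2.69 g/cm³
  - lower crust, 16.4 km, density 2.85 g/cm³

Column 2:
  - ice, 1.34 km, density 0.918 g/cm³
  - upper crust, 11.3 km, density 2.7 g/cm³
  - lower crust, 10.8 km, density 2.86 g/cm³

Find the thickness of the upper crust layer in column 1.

Take the compensation level at the base of the deeper column (depth z_c below the surface of column 1) and equate Σ ρ_i t_i down to z_c; mantle fills any gap and the z_c terms cancel.
Column 1: x×2.69 + 16.4×2.85 + (z_c − 16.4 − x)×3.22
Column 2: 0.577×0 + 1.34×0.918 + 11.3×2.7 + 10.8×2.86 + (z_c − 0.577 − 23.44)×3.22
The z_c×3.22 term appears on both sides and cancels. Collect the known terms of each column as K = Σ(ρt)_known − 3.22 × (depth of known layers): K_1 = 46.74 − 3.22×16.4 = −6.068; K_2 = 62.62812 − 3.22×(0.577 + 23.44) = −14.70662.
Balance: K_1 − x×(3.22 − 2.69) = K_2, so x = (K_1 − K_2)/(3.22 − 2.69) = 8.63862/0.53 = 16.3 km.

16.3 km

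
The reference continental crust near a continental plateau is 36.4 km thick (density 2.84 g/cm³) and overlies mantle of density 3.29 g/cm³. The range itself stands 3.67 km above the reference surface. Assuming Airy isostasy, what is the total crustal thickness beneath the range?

63.2 km

Root depth r = h ρ_c / (ρ_m − ρ_c) = 3.67 km × 2.84 / 0.45 = 23.16 km.
Total thickness = T + h + r = 36.4 km + 3.67 km + 23.16 km = 63.2 km.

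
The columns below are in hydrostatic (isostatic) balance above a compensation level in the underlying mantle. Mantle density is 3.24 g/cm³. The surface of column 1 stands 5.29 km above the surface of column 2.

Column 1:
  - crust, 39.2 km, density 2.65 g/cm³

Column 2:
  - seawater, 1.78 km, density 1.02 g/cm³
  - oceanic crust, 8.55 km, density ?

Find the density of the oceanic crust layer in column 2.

Take the compensation level at the base of the deeper column (depth z_c below the surface of column 1) and equate Σ ρ_i t_i down to z_c; mantle fills any gap and the z_c terms cancel.
Column 1: 39.2×2.65 + (z_c − 39.2)×3.24
Column 2: 5.29×0 + 1.78×1.02 + 8.55×ρ + (z_c − 5.29 − 10.33)×3.24
The z_c×3.24 term appears on both sides and cancels. Collect the known terms of each column as K = Σ(ρt)_known − 3.24 × (depth of known layers): K_1 = 103.88 − 3.24×39.2 = −23.128; K_2 = 1.8156 − 3.24×(5.29 + 10.33) = −48.7932.
Balance: K_1 = K_2 + 8.55×ρ, so ρ = (K_1 − K_2)/8.55 = 25.6652/8.55 = 3 g/cm³.

3 g/cm³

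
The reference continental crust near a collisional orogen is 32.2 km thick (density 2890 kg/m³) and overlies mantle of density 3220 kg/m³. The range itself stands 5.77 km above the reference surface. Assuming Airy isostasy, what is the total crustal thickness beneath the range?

Root depth r = h ρ_c / (ρ_m − ρ_c) = 5.77 km × 2890 / 330 = 50.53 km.
Total thickness = T + h + r = 32.2 km + 5.77 km + 50.53 km = 88.5 km.

88.5 km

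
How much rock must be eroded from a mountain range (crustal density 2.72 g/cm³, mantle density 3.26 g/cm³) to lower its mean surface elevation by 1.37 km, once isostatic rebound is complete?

8.27 km

Net drop Δ = e − u = e − e ρ_c/ρ_m = e (ρ_m − ρ_c)/ρ_m.
e = Δ ρ_m/(ρ_m − ρ_c) = 1.37 km × 3.26/0.54 = 8.27 km.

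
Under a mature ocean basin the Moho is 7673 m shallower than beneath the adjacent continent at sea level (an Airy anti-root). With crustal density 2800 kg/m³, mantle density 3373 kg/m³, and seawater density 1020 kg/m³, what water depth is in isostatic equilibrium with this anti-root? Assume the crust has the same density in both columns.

Replacing a thickness d of crust by seawater at the top must be balanced by replacing crust with mantle at the base: d (ρ_c − ρ_w) = a (ρ_m − ρ_c).
d = a (ρ_m − ρ_c)/(ρ_c − ρ_w) = 7673 m × 573/1780 = 2470 m.

2470 m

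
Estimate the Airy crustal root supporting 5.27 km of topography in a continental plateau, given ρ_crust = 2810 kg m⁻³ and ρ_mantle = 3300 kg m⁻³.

30.2 km

Balancing pressure at the compensation depth: the weight of the topography is balanced by the buoyancy of the root, ρ_c h = (ρ_m − ρ_c) r.
r = h · ρ_c / (ρ_m − ρ_c) = 5.27 km × 2810 / (3300 − 2810) = 30.2 km.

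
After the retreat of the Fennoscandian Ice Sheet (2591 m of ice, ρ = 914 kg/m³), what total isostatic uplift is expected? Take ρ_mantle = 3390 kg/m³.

Removing the load lets mantle flow back in; uplift u satisfies ρ_ice t = ρ_m u.
u = t ρ_ice/ρ_m = 2591 m × 914/3390 = 699 m.

699 m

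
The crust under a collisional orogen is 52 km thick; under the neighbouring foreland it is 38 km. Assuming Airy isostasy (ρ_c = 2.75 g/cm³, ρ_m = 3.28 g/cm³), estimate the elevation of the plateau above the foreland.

Excess crust Δ = 52 km − 38 km = 14 km, split between elevation h and root r with h + r = Δ.
Airy balance ρ_c h = (ρ_m − ρ_c) r gives r = h ρ_c/(ρ_m − ρ_c), so h (1 + ρ_c/(ρ_m − ρ_c)) = Δ, i.e. h = Δ (ρ_m − ρ_c)/ρ_m.
h = 14 km × 0.53/3.28 = 2.26 km.

2.26 km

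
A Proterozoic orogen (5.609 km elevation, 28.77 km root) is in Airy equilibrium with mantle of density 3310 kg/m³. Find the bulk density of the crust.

2770 kg/m³

ρ_c h = (ρ_m − ρ_c) r → ρ_c (h + r) = ρ_m r → ρ_c = ρ_m r / (h + r).
ρ_c = 3310 × 28.77 km / (5.609 km + 28.77 km) = 2770 kg/m³.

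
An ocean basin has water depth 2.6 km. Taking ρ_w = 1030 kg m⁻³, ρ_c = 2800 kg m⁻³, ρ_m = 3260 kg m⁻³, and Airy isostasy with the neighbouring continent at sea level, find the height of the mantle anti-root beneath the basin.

10 km

Equating mass per unit area of the two columns: replacing crust with seawater at the top is compensated by replacing crust with mantle at the base: d (ρ_c − ρ_w) = a (ρ_m − ρ_c).
a = d (ρ_c − ρ_w)/(ρ_m − ρ_c) = 2.6 km × 1770/460 = 10 km.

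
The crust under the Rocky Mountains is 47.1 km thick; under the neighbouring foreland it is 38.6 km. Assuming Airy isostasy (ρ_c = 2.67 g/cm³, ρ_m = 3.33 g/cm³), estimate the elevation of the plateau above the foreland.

1.68 km

Excess crust Δ = 47.1 km − 38.6 km = 8.5 km, split between elevation h and root r with h + r = Δ.
Airy balance ρ_c h = (ρ_m − ρ_c) r gives r = h ρ_c/(ρ_m − ρ_c), so h (1 + ρ_c/(ρ_m − ρ_c)) = Δ, i.e. h = Δ (ρ_m − ρ_c)/ρ_m.
h = 8.5 km × 0.66/3.33 = 1.68 km.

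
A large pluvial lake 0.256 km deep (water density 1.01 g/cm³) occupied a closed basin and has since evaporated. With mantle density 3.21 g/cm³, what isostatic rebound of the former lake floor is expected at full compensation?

0.0805 km

u = d ρ_w/ρ_m = 0.256 km × 1.01/3.21 = 0.0805 km.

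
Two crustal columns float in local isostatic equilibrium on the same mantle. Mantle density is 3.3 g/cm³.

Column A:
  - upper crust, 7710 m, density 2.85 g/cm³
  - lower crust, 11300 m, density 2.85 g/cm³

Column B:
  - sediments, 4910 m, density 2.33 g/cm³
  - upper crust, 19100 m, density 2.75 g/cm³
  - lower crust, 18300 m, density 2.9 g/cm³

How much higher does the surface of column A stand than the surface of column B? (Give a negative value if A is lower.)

−4250 m

For any compensation level in the mantle, the mantle terms cancel and isostasy reduces to e = (Σt_A − Σt_B) − (Σ(ρt)_A − Σ(ρt)_B) / ρ_m.
Σt_A = 19010 m; Σt_B = 42310 m; Σ(ρt)_A = 54178.5; Σ(ρt)_B = 117035.3 (in m·g/cm³).
e = (19010 − 42310) − (54178.5 − 117035.3) / 3.3 = −4250 m.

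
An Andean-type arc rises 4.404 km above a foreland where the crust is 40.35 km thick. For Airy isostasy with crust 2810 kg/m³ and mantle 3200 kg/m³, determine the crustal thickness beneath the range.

Root depth r = h ρ_c / (ρ_m − ρ_c) = 4.404 km × 2810 / 390 = 31.73 km.
Total thickness = T + h + r = 40.35 km + 4.404 km + 31.73 km = 76.5 km.

76.5 km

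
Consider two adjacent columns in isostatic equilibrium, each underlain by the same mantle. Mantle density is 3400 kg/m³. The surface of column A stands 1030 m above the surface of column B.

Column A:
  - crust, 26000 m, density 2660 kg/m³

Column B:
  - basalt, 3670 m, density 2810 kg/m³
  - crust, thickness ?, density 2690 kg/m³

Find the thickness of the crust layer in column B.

19100 m

Take the compensation level at the base of the deeper column (depth z_c below the surface of column A) and equate Σ ρ_i t_i down to z_c; mantle fills any gap and the z_c terms cancel.
Column A: 26000×2660 + (z_c − 26000)×3400
Column B: 1030×0 + 3670×2810 + x×2690 + (z_c − 1030 − 3670 − x)×3400
The z_c×3400 term appears on both sides and cancels. Collect the known terms of each column as K = Σ(ρt)_known − 3400 × (depth of known layers): K_A = 69160000 − 3400×26000 = −19240000; K_B = 10312700 − 3400×(1030 + 3670) = −5667300.
Balance: K_A = K_B − x×(3400 − 2690), so x = (K_B − K_A)/(3400 − 2690) = 13572700/710 = 19100 m.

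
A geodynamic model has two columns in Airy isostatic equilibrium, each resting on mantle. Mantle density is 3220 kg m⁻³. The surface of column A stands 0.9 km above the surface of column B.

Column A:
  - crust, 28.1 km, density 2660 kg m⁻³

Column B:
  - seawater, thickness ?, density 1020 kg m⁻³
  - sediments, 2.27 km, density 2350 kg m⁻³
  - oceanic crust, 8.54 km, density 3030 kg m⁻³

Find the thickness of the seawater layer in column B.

Take the compensation level at the base of the deeper column (depth z_c below the surface of column A) and equate Σ ρ_i t_i down to z_c; mantle fills any gap and the z_c terms cancel.
Column A: 28.1×2660 + (z_c − 28.1)×3220
Column B: 0.9×0 + x×1020 + 2.27×2350 + 8.54×3030 + (z_c − 0.9 − 10.81 − x)×3220
The z_c×3220 term appears on both sides and cancels. Collect the known terms of each column as K = Σ(ρt)_known − 3220 × (depth of known layers): K_A = 74746 − 3220×28.1 = −15736; K_B = 31210.7 − 3220×(0.9 + 10.81) = −6495.5.
Balance: K_A = K_B − x×(3220 − 1020), so x = (K_B − K_A)/(3220 − 1020) = 9240.5/2200 = 4.2 km.

4.2 km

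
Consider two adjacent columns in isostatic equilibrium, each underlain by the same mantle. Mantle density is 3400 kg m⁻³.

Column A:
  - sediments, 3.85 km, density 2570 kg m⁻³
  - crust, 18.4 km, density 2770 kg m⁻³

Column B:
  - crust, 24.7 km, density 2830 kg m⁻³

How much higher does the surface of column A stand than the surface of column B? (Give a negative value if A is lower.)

0.208 km

For any compensation level in the mantle, the mantle terms cancel and isostasy reduces to e = (Σt_A − Σt_B) − (Σ(ρt)_A − Σ(ρt)_B) / ρ_m.
Σt_A = 22.25 km; Σt_B = 24.7 km; Σ(ρt)_A = 60862.5; Σ(ρt)_B = 69901 (in km·kg m⁻³).
e = (22.25 − 24.7) − (60862.5 − 69901) / 3400 = 0.208 km.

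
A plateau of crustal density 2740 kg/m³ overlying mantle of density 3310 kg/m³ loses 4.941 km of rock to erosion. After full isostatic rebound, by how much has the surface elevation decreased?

Rebound u = e ρ_c/ρ_m = 4.941 km × 2740/3310 = 4.09 km.
Net surface drop = e − u = 4.941 km − 4.09 km = e (ρ_m − ρ_c)/ρ_m = 0.851 km.

0.851 km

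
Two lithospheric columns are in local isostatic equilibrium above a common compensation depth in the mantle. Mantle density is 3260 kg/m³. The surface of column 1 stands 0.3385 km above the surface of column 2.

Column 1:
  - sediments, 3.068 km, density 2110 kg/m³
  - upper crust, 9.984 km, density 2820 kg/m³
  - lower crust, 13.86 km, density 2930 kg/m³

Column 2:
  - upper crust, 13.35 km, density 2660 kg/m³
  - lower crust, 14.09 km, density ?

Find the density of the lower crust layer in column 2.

3020 kg/m³

Take the compensation level at the base of the deeper column (depth z_c below the surface of column 1) and equate Σ ρ_i t_i down to z_c; mantle fills any gap and the z_c terms cancel.
Column 1: 3.068×2110 + 9.984×2820 + 13.86×2930 + (z_c − 26.912)×3260
Column 2: 0.3385×0 + 13.35×2660 + 14.09×ρ + (z_c − 0.3385 − 27.44)×3260
The z_c×3260 term appears on both sides and cancels. Collect the known terms of each column as K = Σ(ρt)_known − 3260 × (depth of known layers): K_1 = 75238.16 − 3260×26.912 = −12494.96; K_2 = 35511 − 3260×(0.3385 + 27.44) = −55046.91.
Balance: K_1 = K_2 + 14.09×ρ, so ρ = (K_1 − K_2)/14.09 = 42552/14.09 = 3020 kg/m³.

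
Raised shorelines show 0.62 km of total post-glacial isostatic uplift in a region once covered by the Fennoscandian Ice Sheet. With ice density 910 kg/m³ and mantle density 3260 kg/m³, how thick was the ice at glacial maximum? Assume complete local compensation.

u = t ρ_ice/ρ_m → t = u ρ_m/ρ_ice = 0.62 km × 3260/910 = 2.22 km.

2.22 km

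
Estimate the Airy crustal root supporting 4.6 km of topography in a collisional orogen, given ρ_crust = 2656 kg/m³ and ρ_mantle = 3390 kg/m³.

By Archimedes' principle applied to the lithosphere: the weight of the topography is balanced by the buoyancy of the root, ρ_c h = (ρ_m − ρ_c) r.
r = h · ρ_c / (ρ_m − ρ_c) = 4.6 km × 2656 / (3390 − 2656) = 16.6 km.

16.6 km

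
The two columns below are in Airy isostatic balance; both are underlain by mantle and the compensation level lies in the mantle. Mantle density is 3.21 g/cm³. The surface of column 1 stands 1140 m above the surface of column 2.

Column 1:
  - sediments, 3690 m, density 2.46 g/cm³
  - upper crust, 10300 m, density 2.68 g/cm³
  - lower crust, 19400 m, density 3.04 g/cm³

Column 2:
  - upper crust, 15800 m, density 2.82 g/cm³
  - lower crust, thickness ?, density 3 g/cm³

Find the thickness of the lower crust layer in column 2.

8110 m

Take the compensation level at the base of the deeper column (depth z_c below the surface of column 1) and equate Σ ρ_i t_i down to z_c; mantle fills any gap and the z_c terms cancel.
Column 1: 3690×2.46 + 10300×2.68 + 19400×3.04 + (z_c − 33390)×3.21
Column 2: 1140×0 + 15800×2.82 + x×3 + (z_c − 1140 − 15800 − x)×3.21
The z_c×3.21 term appears on both sides and cancels. Collect the known terms of each column as K = Σ(ρt)_known − 3.21 × (depth of known layers): K_1 = 95657.4 − 3.21×33390 = −11524.5; K_2 = 44556 − 3.21×(1140 + 15800) = −9821.4.
Balance: K_1 = K_2 − x×(3.21 − 3), so x = (K_2 − K_1)/(3.21 − 3) = 1703.1/0.21 = 8110 m.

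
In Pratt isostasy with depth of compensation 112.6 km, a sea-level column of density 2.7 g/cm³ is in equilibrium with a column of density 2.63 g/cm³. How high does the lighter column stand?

ρ_ref D = ρ (D + h) → h = D (ρ_ref − ρ)/ρ.
h = 112.6 km × (2.7 − 2.63)/2.63 = 3 km.

3 km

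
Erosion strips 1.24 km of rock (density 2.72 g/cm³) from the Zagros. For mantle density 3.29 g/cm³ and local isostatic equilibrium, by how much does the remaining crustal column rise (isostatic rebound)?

Unloading: uplift u = e ρ_c/ρ_m = 1.24 km × 2.72/3.29 = 1.03 km.

1.03 km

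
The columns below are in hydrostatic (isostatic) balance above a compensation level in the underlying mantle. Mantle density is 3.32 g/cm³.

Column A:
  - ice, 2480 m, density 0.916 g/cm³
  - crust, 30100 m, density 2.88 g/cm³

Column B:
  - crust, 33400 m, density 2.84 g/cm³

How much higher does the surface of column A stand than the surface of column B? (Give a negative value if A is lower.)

956 m

For any compensation level in the mantle, the mantle terms cancel and isostasy reduces to e = (Σt_A − Σt_B) − (Σ(ρt)_A − Σ(ρt)_B) / ρ_m.
Σt_A = 32580 m; Σt_B = 33400 m; Σ(ρt)_A = 88959.68; Σ(ρt)_B = 94856 (in m·g/cm³).
e = (32580 − 33400) − (88959.68 − 94856) / 3.32 = 956 m.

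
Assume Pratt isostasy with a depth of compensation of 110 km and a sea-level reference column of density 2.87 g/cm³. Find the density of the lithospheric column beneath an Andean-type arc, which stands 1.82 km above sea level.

Pratt balance: ρ_ref D = ρ (D + h).
ρ = ρ_ref D/(D + h) = 2.87 × 110 km/(110 km + 1.82 km) = 2.82 g/cm³.

2.82 g/cm³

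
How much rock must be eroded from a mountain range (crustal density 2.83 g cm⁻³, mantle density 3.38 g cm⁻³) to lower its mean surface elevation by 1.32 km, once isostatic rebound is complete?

8.11 km

Net drop Δ = e − u = e − e ρ_c/ρ_m = e (ρ_m − ρ_c)/ρ_m.
e = Δ ρ_m/(ρ_m − ρ_c) = 1.32 km × 3.38/0.55 = 8.11 km.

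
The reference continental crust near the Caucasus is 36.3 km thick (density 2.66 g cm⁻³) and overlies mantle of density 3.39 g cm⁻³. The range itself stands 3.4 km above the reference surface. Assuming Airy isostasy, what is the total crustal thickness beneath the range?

Root depth r = h ρ_c / (ρ_m − ρ_c) = 3.4 km × 2.66 / 0.73 = 12.39 km.
Total thickness = T + h + r = 36.3 km + 3.4 km + 12.39 km = 52.1 km.

52.1 km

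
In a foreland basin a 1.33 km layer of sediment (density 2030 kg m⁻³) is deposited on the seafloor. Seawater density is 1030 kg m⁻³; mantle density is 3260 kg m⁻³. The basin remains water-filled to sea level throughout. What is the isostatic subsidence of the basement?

Submarine loading: the sediment displaces seawater, and the subsidence is in turn flooded, so s (ρ_m − ρ_w) = t (ρ_sed − ρ_w).
s = 1.33 km × (2030 − 1030) / (3260 − 1030) = 0.596 km.

0.596 km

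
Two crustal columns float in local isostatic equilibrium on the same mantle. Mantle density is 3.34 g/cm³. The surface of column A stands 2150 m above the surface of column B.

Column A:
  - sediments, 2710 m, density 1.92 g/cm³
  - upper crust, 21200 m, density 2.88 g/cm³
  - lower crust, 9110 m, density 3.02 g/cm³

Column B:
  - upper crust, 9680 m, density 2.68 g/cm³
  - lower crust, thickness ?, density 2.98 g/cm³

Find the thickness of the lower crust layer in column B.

8180 m

Take the compensation level at the base of the deeper column (depth z_c below the surface of column A) and equate Σ ρ_i t_i down to z_c; mantle fills any gap and the z_c terms cancel.
Column A: 2710×1.92 + 21200×2.88 + 9110×3.02 + (z_c − 33020)×3.34
Column B: 2150×0 + 9680×2.68 + x×2.98 + (z_c − 2150 − 9680 − x)×3.34
The z_c×3.34 term appears on both sides and cancels. Collect the known terms of each column as K = Σ(ρt)_known − 3.34 × (depth of known layers): K_A = 93771.4 − 3.34×33020 = −16515.4; K_B = 25942.4 − 3.34×(2150 + 9680) = −13569.8.
Balance: K_A = K_B − x×(3.34 − 2.98), so x = (K_B − K_A)/(3.34 − 2.98) = 2945.6/0.36 = 8180 m.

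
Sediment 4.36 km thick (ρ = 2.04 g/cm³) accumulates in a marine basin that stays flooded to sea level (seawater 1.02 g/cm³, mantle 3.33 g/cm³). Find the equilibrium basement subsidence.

1.93 km

Submarine loading: the sediment displaces seawater, and the subsidence is in turn flooded, so s (ρ_m − ρ_w) = t (ρ_sed − ρ_w).
s = 4.36 km × (2.04 − 1.02) / (3.33 − 1.02) = 1.93 km.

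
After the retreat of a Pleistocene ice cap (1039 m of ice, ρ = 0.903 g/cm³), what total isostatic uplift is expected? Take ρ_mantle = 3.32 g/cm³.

Removing the load lets mantle flow back in; uplift u satisfies ρ_ice t = ρ_m u.
u = t ρ_ice/ρ_m = 1039 m × 0.903/3.32 = 283 m.

283 m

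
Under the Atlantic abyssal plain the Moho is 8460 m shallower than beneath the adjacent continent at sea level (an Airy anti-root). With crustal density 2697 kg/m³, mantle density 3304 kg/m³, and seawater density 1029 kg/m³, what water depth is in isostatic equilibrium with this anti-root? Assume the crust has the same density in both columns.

Replacing a thickness d of crust by seawater at the top must be balanced by replacing crust with mantle at the base: d (ρ_c − ρ_w) = a (ρ_m − ρ_c).
d = a (ρ_m − ρ_c)/(ρ_c − ρ_w) = 8460 m × 607/1668 = 3080 m.

3080 m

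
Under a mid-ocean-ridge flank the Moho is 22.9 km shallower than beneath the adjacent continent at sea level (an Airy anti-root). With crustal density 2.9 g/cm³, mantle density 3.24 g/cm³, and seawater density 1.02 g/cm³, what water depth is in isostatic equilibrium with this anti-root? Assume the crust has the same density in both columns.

4.14 km

Replacing a thickness d of crust by seawater at the top must be balanced by replacing crust with mantle at the base: d (ρ_c − ρ_w) = a (ρ_m − ρ_c).
d = a (ρ_m − ρ_c)/(ρ_c − ρ_w) = 22.9 km × 0.34/1.88 = 4.14 km.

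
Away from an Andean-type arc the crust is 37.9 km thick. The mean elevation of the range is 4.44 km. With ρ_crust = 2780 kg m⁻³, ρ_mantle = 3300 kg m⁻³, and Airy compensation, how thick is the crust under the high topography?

66.1 km

Root depth r = h ρ_c / (ρ_m − ρ_c) = 4.44 km × 2780 / 520 = 23.74 km.
Total thickness = T + h + r = 37.9 km + 4.44 km + 23.74 km = 66.1 km.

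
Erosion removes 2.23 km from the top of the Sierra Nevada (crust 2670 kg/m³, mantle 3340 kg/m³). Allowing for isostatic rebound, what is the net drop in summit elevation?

Rebound u = e ρ_c/ρ_m = 2.23 km × 2670/3340 = 1.783 km.
Net surface drop = e − u = 2.23 km − 1.783 km = e (ρ_m − ρ_c)/ρ_m = 0.447 km.

0.447 km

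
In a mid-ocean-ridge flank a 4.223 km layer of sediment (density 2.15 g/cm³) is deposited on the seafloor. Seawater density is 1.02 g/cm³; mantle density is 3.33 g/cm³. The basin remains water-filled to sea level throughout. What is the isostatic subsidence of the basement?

Submarine loading: the sediment displaces seawater, and the subsidence is in turn flooded, so s (ρ_m − ρ_w) = t (ρ_sed − ρ_w).
s = 4.223 km × (2.15 − 1.02) / (3.33 − 1.02) = 2.07 km.

2.07 km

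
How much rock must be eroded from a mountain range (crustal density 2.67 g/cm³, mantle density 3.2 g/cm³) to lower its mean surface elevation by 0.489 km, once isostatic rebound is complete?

Net drop Δ = e − u = e − e ρ_c/ρ_m = e (ρ_m − ρ_c)/ρ_m.
e = Δ ρ_m/(ρ_m − ρ_c) = 0.489 km × 3.2/0.53 = 2.95 km.

2.95 km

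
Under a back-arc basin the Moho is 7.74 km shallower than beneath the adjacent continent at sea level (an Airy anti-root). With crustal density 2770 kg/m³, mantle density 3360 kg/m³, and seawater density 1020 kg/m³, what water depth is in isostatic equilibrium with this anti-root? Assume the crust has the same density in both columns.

Replacing a thickness d of crust by seawater at the top must be balanced by replacing crust with mantle at the base: d (ρ_c − ρ_w) = a (ρ_m − ρ_c).
d = a (ρ_m − ρ_c)/(ρ_c − ρ_w) = 7.74 km × 590/1750 = 2.61 km.

2.61 km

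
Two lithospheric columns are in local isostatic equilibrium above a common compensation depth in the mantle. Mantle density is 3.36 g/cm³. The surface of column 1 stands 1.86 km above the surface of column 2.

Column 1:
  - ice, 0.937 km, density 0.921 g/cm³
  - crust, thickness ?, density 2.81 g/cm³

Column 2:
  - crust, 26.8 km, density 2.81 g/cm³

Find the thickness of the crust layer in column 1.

Take the compensation level at the base of the deeper column (depth z_c below the surface of column 1) and equate Σ ρ_i t_i down to z_c; mantle fills any gap and the z_c terms cancel.
Column 1: 0.937×0.921 + x×2.81 + (z_c − 0.937 − x)×3.36
Column 2: 1.86×0 + 26.8×2.81 + (z_c − 1.86 − 26.8)×3.36
The z_c×3.36 term appears on both sides and cancels. Collect the known terms of each column as K = Σ(ρt)_known − 3.36 × (depth of known layers): K_1 = 0.862977 − 3.36×0.937 = −2.285343; K_2 = 75.308 − 3.36×(1.86 + 26.8) = −20.9896.
Balance: K_1 − x×(3.36 − 2.81) = K_2, so x = (K_1 − K_2)/(3.36 − 2.81) = 18.7043/0.55 = 34 km.

34 km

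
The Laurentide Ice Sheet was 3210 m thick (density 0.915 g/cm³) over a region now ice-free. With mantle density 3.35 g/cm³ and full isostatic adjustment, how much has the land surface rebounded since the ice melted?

Removing the load lets mantle flow back in; uplift u satisfies ρ_ice t = ρ_m u.
u = t ρ_ice/ρ_m = 3210 m × 0.915/3.35 = 877 m.

877 m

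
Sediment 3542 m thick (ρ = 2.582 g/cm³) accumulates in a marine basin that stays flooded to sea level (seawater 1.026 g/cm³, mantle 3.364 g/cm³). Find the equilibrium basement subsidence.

2360 m

Submarine loading: the sediment displaces seawater, and the subsidence is in turn flooded, so s (ρ_m − ρ_w) = t (ρ_sed − ρ_w).
s = 3542 m × (2.582 − 1.026) / (3.364 − 1.026) = 2360 m.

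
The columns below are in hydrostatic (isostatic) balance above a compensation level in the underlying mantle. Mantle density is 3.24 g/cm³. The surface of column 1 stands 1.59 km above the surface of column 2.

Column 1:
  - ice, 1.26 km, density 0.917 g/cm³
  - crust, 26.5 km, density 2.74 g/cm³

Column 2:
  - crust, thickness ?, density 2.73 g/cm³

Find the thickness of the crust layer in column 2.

Take the compensation level at the base of the deeper column (depth z_c below the surface of column 1) and equate Σ ρ_i t_i down to z_c; mantle fills any gap and the z_c terms cancel.
Column 1: 1.26×0.917 + 26.5×2.74 + (z_c − 27.76)×3.24
Column 2: 1.59×0 + x×2.73 + (z_c − 1.59 − 0 − x)×3.24
The z_c×3.24 term appears on both sides and cancels. Collect the known terms of each column as K = Σ(ρt)_known − 3.24 × (depth of known layers): K_1 = 73.76542 − 3.24×27.76 = −16.17698; K_2 = 0 − 3.24×(1.59 + 0) = −5.1516.
Balance: K_1 = K_2 − x×(3.24 − 2.73), so x = (K_2 − K_1)/(3.24 − 2.73) = 11.0254/0.51 = 21.6 km.

21.6 km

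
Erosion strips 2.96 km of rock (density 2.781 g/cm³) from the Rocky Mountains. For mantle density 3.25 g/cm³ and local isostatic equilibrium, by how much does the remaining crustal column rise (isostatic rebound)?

2.53 km

Unloading: uplift u = e ρ_c/ρ_m = 2.96 km × 2.781/3.25 = 2.53 km.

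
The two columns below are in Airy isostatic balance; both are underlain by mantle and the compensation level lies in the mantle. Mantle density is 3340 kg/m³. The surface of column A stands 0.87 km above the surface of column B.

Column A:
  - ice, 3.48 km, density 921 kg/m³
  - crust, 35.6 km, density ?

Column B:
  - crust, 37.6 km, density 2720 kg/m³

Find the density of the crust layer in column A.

Take the compensation level at the base of the deeper column (depth z_c below the surface of column A) and equate Σ ρ_i t_i down to z_c; mantle fills any gap and the z_c terms cancel.
Column A: 3.48×921 + 35.6×ρ + (z_c − 39.08)×3340
Column B: 0.87×0 + 37.6×2720 + (z_c − 0.87 − 37.6)×3340
The z_c×3340 term appears on both sides and cancels. Collect the known terms of each column as K = Σ(ρt)_known − 3340 × (depth of known layers): K_A = 3205.08 − 3340×39.08 = −127322.12; K_B = 102272 − 3340×(0.87 + 37.6) = −26217.8.
Balance: K_A + 35.6×ρ = K_B, so ρ = (K_B − K_A)/35.6 = 101104/35.6 = 2840 kg/m³.

2840 kg/m³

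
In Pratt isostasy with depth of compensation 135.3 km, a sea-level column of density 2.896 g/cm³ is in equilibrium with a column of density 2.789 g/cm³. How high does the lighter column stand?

ρ_ref D = ρ (D + h) → h = D (ρ_ref − ρ)/ρ.
h = 135.3 km × (2.896 − 2.789)/2.789 = 5.19 km.

5.19 km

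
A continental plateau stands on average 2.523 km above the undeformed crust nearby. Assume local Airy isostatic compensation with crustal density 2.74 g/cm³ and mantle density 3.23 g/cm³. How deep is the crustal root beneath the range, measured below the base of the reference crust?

14.1 km

Balancing pressure at the compensation depth: the weight of the topography is balanced by the buoyancy of the root, ρ_c h = (ρ_m − ρ_c) r.
r = h · ρ_c / (ρ_m − ρ_c) = 2.523 km × 2.74 / (3.23 − 2.74) = 14.1 km.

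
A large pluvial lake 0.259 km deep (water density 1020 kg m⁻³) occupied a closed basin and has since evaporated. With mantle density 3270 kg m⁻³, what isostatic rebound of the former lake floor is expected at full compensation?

0.0808 km

u = d ρ_w/ρ_m = 0.259 km × 1020/3270 = 0.0808 km.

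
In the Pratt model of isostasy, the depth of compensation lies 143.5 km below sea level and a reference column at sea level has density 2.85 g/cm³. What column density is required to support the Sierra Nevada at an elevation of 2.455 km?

Pratt balance: ρ_ref D = ρ (D + h).
ρ = ρ_ref D/(D + h) = 2.85 × 143.5 km/(143.5 km + 2.455 km) = 2.8 g/cm³.

2.8 g/cm³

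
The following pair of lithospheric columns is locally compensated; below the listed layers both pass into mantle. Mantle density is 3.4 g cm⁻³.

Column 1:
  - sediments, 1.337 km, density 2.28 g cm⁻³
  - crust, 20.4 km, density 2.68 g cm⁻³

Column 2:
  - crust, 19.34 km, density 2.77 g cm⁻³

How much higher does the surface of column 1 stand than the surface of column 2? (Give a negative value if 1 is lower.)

1.18 km

For any compensation level in the mantle, the mantle terms cancel and isostasy reduces to e = (Σt_1 − Σt_2) − (Σ(ρt)_1 − Σ(ρt)_2) / ρ_m.
Σt_1 = 21.737 km; Σt_2 = 19.34 km; Σ(ρt)_1 = 57.72036; Σ(ρt)_2 = 53.5718 (in km·g cm⁻³).
e = (21.737 − 19.34) − (57.72036 − 53.5718) / 3.4 = 1.18 km.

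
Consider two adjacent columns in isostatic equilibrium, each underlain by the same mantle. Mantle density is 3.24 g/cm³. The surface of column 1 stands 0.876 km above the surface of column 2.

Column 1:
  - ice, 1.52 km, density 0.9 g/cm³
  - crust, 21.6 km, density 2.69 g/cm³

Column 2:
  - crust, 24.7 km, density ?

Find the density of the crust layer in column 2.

2.73 g/cm³

Take the compensation level at the base of the deeper column (depth z_c below the surface of column 1) and equate Σ ρ_i t_i down to z_c; mantle fills any gap and the z_c terms cancel.
Column 1: 1.52×0.9 + 21.6×2.69 + (z_c − 23.12)×3.24
Column 2: 0.876×0 + 24.7×ρ + (z_c − 0.876 − 24.7)×3.24
The z_c×3.24 term appears on both sides and cancels. Collect the known terms of each column as K = Σ(ρt)_known − 3.24 × (depth of known layers): K_1 = 59.472 − 3.24×23.12 = −15.4368; K_2 = 0 − 3.24×(0.876 + 24.7) = −82.86624.
Balance: K_1 = K_2 + 24.7×ρ, so ρ = (K_1 − K_2)/24.7 = 67.4294/24.7 = 2.73 g/cm³.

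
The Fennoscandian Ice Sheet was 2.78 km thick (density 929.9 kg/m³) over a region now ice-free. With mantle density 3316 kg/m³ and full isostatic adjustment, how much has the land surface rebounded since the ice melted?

0.78 km

Removing the load lets mantle flow back in; uplift u satisfies ρ_ice t = ρ_m u.
u = t ρ_ice/ρ_m = 2.78 km × 929.9/3316 = 0.78 km.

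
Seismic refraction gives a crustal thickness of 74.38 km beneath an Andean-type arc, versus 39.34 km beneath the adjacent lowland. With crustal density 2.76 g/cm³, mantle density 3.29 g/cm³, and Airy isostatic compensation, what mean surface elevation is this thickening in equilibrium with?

5.64 km

Excess crust Δ = 74.38 km − 39.34 km = 35.04 km, split between elevation h and root r with h + r = Δ.
Airy balance ρ_c h = (ρ_m − ρ_c) r gives r = h ρ_c/(ρ_m − ρ_c), so h (1 + ρ_c/(ρ_m − ρ_c)) = Δ, i.e. h = Δ (ρ_m − ρ_c)/ρ_m.
h = 35.04 km × 0.53/3.29 = 5.64 km.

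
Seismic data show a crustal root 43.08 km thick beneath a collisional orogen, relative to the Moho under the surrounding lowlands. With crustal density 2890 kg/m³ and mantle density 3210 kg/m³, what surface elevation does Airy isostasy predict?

4.77 km

By Archimedes' principle applied to the lithosphere: ρ_c h = (ρ_m − ρ_c) r.
h = r (ρ_m − ρ_c) / ρ_c = 43.08 km × (3210 − 2890) / 2890 = 4.77 km.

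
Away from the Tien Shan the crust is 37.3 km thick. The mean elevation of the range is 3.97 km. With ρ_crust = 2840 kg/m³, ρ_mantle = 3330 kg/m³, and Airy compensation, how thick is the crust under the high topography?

64.3 km

Root depth r = h ρ_c / (ρ_m − ρ_c) = 3.97 km × 2840 / 490 = 23.01 km.
Total thickness = T + h + r = 37.3 km + 3.97 km + 23.01 km = 64.3 km.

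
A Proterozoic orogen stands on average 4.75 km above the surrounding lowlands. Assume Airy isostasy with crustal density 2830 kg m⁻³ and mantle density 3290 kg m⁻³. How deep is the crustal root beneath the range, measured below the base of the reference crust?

In Airy isostatic equilibrium: the weight of the topography is balanced by the buoyancy of the root, ρ_c h = (ρ_m − ρ_c) r.
r = h · ρ_c / (ρ_m − ρ_c) = 4.75 km × 2830 / (3290 − 2830) = 29.2 km.

29.2 km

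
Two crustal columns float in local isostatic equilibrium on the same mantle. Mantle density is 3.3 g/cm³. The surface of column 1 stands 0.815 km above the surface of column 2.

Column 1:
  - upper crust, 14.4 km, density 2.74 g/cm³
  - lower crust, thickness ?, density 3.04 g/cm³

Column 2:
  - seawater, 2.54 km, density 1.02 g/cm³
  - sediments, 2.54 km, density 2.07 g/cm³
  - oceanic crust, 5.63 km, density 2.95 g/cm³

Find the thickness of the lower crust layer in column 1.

21.2 km

Take the compensation level at the base of the deeper column (depth z_c below the surface of column 1) and equate Σ ρ_i t_i down to z_c; mantle fills any gap and the z_c terms cancel.
Column 1: 14.4×2.74 + x×3.04 + (z_c − 14.4 − x)×3.3
Column 2: 0.815×0 + 2.54×1.02 + 2.54×2.07 + 5.63×2.95 + (z_c − 0.815 − 10.71)×3.3
The z_c×3.3 term appears on both sides and cancels. Collect the known terms of each column as K = Σ(ρt)_known − 3.3 × (depth of known layers): K_1 = 39.456 − 3.3×14.4 = −8.064; K_2 = 24.4571 − 3.3×(0.815 + 10.71) = −13.5754.
Balance: K_1 − x×(3.3 − 3.04) = K_2, so x = (K_1 − K_2)/(3.3 − 3.04) = 5.5114/0.26 = 21.2 km.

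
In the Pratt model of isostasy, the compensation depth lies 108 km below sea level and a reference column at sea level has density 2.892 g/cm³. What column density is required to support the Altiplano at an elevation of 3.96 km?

Pratt balance: ρ_ref D = ρ (D + h).
ρ = ρ_ref D/(D + h) = 2.892 × 108 km/(108 km + 3.96 km) = 2.79 g/cm³.

2.79 g/cm³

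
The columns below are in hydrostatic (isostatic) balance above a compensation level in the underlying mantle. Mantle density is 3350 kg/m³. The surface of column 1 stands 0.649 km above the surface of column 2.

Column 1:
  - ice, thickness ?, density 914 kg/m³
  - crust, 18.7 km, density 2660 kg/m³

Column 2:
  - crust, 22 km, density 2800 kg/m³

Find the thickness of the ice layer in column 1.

Take the compensation level at the base of the deeper column (depth z_c below the surface of column 1) and equate Σ ρ_i t_i down to z_c; mantle fills any gap and the z_c terms cancel.
Column 1: x×914 + 18.7×2660 + (z_c − 18.7 − x)×3350
Column 2: 0.649×0 + 22×2800 + (z_c − 0.649 − 22)×3350
The z_c×3350 term appears on both sides and cancels. Collect the known terms of each column as K = Σ(ρt)_known − 3350 × (depth of known layers): K_1 = 49742 − 3350×18.7 = −12903; K_2 = 61600 − 3350×(0.649 + 22) = −14274.15.
Balance: K_1 − x×(3350 − 914) = K_2, so x = (K_1 − K_2)/(3350 − 914) = 1371.15/2436 = 0.563 km.

0.563 km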